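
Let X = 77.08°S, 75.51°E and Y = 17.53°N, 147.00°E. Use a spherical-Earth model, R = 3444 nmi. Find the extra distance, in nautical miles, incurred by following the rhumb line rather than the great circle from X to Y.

167 nmi

Great circle: cos σ = sin φ₁ sin φ₂ + cos φ₁ cos φ₂ cos Δλ,  σ = 1.7987 rad → d_gc = 6194.6 nmi
Rhumb line: Δψ = +2.4892, q = Δφ/Δψ = 0.6634, d_rh = R√(Δφ²+q²Δλ²) = 6361.4 nmi
Excess = 6361.4 − 6194.6 = 166.8 ≈ 167 nmi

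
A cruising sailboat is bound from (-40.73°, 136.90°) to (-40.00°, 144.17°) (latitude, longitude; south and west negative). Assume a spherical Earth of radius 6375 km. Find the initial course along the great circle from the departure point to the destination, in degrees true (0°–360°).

θ = atan2( sin Δλ·cos φ₂ ,  cos φ₁ sin φ₂ − sin φ₁ cos φ₂ cos Δλ )
  = atan2(+0.0969, +0.0087) = 84.86°

84.9°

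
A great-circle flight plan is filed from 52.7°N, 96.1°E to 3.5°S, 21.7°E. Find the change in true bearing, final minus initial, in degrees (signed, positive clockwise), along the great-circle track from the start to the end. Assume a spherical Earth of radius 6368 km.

At departure: θ₁ = atan2(sin Δλ cos φ₂, cos φ₁ sin φ₂ − sin φ₁ cos φ₂ cos Δλ) = 255.39°
At arrival: θ₂ = atan2(sin Δλ cos φ₁, −cos φ₂ sin φ₁ + sin φ₂ cos φ₁ cos Δλ) = 215.98°
Δθ = θ₂ − θ₁ = -39.4°

-39.4°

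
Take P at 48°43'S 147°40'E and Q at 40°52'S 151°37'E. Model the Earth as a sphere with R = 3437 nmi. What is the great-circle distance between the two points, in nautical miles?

500 nmi

Haversine: a = sin²(Δφ/2)+cos φ₁ cos φ₂ sin²(Δλ/2) = 0.00528;  σ = 2·atan2(√a,√(1−a))
σ = 8.332° → d = Rσ = 3437·0.14543 = 500 nmi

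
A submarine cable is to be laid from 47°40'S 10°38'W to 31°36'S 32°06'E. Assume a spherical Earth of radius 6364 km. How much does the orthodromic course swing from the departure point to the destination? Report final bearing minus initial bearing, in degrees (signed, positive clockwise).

-28.3°

Initial bearing θ₁ = atan2(sin Δλ cos φ₂, cos φ₁ sin φ₂ − sin φ₁ cos φ₂ cos Δλ) = 79.26°
Final bearing θ₂ = (initial bearing from the destination back to the start) + 180° = 50.97°
Δθ = θ₂ − θ₁ = -28.3°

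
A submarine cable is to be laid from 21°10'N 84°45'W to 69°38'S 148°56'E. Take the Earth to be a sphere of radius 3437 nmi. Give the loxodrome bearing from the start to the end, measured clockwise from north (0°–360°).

226.5°

Δψ = ln[tan(π/4+φ₂/2)/tan(π/4+φ₁/2)] = -2.0950
Δλ = -2.2046 rad (taken the short way round)
course = atan2(Δλ, Δψ) = 226.46°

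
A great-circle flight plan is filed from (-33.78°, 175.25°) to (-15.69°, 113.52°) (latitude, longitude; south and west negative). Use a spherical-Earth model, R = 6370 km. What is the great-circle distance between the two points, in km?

6452 km

cos σ = sin φ₁ sin φ₂ + cos φ₁ cos φ₂ cos Δλ
      = sin(-33.78°)sin(-15.69°) + cos(-33.78°)cos(-15.69°)cos(-61.73°) = 0.5294
σ = 58.038° → d = Rσ = 6370·1.01295 = 6452 km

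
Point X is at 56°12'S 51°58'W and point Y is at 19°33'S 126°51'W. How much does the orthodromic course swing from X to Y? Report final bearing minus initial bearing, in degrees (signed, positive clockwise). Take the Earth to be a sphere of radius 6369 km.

At departure: θ₁ = atan2(sin Δλ cos φ₂, cos φ₁ sin φ₂ − sin φ₁ cos φ₂ cos Δλ) = 271.14°
At arrival: θ₂ = atan2(sin Δλ cos φ₁, −cos φ₂ sin φ₁ + sin φ₂ cos φ₁ cos Δλ) = 323.83°
Δθ = θ₂ − θ₁ = +52.7°

+52.7°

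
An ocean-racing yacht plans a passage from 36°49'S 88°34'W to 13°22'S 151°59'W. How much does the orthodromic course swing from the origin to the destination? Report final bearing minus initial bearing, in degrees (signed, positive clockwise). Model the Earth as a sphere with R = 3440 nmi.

Initial bearing θ₁ = atan2(sin Δλ cos φ₂, cos φ₁ sin φ₂ − sin φ₁ cos φ₂ cos Δλ) = 274.98°
Final bearing θ₂ = (initial bearing from the destination back to the start) + 180° = 304.94°
Δθ = θ₂ − θ₁ = +30.0°

+30.0°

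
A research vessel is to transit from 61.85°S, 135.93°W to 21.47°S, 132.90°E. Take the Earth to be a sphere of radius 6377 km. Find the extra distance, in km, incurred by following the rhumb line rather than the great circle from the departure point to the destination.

Great circle: cos σ = sin φ₁ sin φ₂ + cos φ₁ cos φ₂ cos Δλ,  σ = 1.2517 rad → d_gc = 7981.8 km
Rhumb line: Δψ = +0.9996, q = Δφ/Δψ = 0.7050, d_rh = R√(Δφ²+q²Δλ²) = 8448.7 km
Excess = 8448.7 − 7981.8 = 466.9 ≈ 467 km

467 km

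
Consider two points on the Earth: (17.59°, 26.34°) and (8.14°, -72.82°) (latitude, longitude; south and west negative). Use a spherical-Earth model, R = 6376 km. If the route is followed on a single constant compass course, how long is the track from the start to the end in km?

10796 km

Δψ = ln[tan(π/4+φ₂/2)/tan(π/4+φ₁/2)] = -0.1694;  Δφ = -0.1649 rad,  Δλ = -1.7307 rad
q = Δφ/Δψ = 0.9737
d = R·√(Δφ² + q²Δλ²) = 6376·1.69316 = 10796 km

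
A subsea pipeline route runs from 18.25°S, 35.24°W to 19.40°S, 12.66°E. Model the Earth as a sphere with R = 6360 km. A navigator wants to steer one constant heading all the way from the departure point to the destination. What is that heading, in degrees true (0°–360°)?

91.5°

Meridional parts: M(φ₁)=-0.3240, M(φ₂)=-0.3453 → ΔM = -0.0212;  Δλ = +0.8360 rad
tan C = Δλ / ΔM = -39.4233 → C = 91.45°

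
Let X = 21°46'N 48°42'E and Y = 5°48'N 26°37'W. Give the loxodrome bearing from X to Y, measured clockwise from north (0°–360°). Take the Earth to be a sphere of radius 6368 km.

257.6°

Δψ = ln[tan(π/4+φ₂/2)/tan(π/4+φ₁/2)] = -0.2880
Δλ = -1.3145 rad (taken the short way round)
course = atan2(Δλ, Δψ) = 257.64°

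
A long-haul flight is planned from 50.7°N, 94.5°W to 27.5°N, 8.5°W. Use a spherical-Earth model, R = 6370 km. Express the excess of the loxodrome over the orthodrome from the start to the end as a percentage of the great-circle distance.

Great circle: σ = 1.1631 rad → d_gc = Rσ = 7408.8 km
Rhumb: Δφ = -0.4049, Δλ = +1.5010, Δψ = -0.5303, q = Δφ/Δψ = 0.7636 → d_rh = R√(Δφ²+q²Δλ²) = 7742.9 km
Excess = (7742.9 − 7408.8) / 7408.8 = 334.1 / 7408.8 = 4.51% ≈ 4.5%

4.5%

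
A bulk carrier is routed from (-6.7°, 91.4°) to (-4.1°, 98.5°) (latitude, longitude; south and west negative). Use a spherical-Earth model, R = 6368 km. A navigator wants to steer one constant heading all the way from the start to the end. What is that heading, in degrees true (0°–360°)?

Δψ = ln[tan(π/4+φ₂/2)/tan(π/4+φ₁/2)] = +0.0456
Δλ = +0.1239 rad (taken the short way round)
course = atan2(Δλ, Δψ) = 69.80°

69.8°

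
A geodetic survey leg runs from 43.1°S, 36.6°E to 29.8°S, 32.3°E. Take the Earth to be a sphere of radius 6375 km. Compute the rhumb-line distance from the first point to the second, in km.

1529 km

Rhumb course C = atan2(Δλ, Δψ) with Δψ = ln[tan(π/4+φ₂/2)/tan(π/4+φ₁/2)] = +0.2899, Δλ = -0.0750 → C = 345.49°
d = R·|Δφ| / |cos C| = 6375·0.23213 / 0.96810 = 1529 km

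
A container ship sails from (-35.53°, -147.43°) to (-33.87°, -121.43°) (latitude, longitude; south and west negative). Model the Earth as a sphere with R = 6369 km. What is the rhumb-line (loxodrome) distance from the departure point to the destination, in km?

Rhumb course C = atan2(Δλ, Δψ) with Δψ = ln[tan(π/4+φ₂/2)/tan(π/4+φ₁/2)] = +0.0352, Δλ = +0.4538 → C = 85.56°
d = R·|Δφ| / |cos C| = 6369·0.02897 / 0.07743 = 2383 km

2383 km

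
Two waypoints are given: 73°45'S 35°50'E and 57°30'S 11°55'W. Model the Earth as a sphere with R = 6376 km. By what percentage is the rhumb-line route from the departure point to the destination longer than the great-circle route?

Great circle: σ = 0.4256 rad → d_gc = Rσ = 2713.7 km
Rhumb: Δφ = +0.2836, Δλ = -0.8334, Δψ = +0.7137, q = Δφ/Δψ = 0.3974 → d_rh = R√(Δφ²+q²Δλ²) = 2780.0 km
Excess = (2780.0 − 2713.7) / 2713.7 = 66.3 / 2713.7 = 2.44% ≈ 2.4%

2.4%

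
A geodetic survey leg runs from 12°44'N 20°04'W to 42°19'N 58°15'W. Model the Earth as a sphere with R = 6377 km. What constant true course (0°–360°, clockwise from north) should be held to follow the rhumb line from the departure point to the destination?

311.6°

Δψ = ln[tan(π/4+φ₂/2)/tan(π/4+φ₁/2)] = +0.5925
Δλ = -0.6664 rad (taken the short way round)
course = atan2(Δλ, Δψ) = 311.64°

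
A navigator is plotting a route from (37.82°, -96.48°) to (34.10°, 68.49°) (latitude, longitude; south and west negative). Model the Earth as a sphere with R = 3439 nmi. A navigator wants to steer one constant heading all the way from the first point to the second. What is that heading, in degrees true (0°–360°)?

Δψ = ln[tan(π/4+φ₂/2)/tan(π/4+φ₁/2)] = -0.0802
Δλ = +2.8793 rad (taken the short way round)
course = atan2(Δλ, Δψ) = 91.60°

91.6°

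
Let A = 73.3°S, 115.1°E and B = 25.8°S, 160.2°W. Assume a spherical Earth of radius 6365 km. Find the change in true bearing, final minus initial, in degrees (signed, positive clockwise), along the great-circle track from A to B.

At departure: θ₁ = atan2(sin Δλ cos φ₂, cos φ₁ sin φ₂ − sin φ₁ cos φ₂ cos Δλ) = 92.90°
At arrival: θ₂ = atan2(sin Δλ cos φ₁, −cos φ₂ sin φ₁ + sin φ₂ cos φ₁ cos Δλ) = 18.59°
Δθ = θ₂ − θ₁ = -74.3°

-74.3°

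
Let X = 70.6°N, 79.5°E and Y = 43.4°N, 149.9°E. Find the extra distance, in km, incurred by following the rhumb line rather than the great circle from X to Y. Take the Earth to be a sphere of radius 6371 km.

229 km

Great circle: cos σ = sin φ₁ sin φ₂ + cos φ₁ cos φ₂ cos Δλ,  σ = 0.7539 rad → d_gc = 4803.0 km
Rhumb line: Δψ = -0.9241, q = Δφ/Δψ = 0.5137, d_rh = R√(Δφ²+q²Δλ²) = 5032.0 km
Excess = 5032.0 − 4803.0 = 229.0 ≈ 229 km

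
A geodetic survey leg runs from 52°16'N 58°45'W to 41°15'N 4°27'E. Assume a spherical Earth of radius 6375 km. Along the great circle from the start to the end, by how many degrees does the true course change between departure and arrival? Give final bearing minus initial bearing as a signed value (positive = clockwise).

+48.5°

At departure: θ₁ = atan2(sin Δλ cos φ₂, cos φ₁ sin φ₂ − sin φ₁ cos φ₂ cos Δλ) = 78.59°
At arrival: θ₂ = atan2(sin Δλ cos φ₁, −cos φ₂ sin φ₁ + sin φ₂ cos φ₁ cos Δλ) = 127.07°
Δθ = θ₂ − θ₁ = +48.5°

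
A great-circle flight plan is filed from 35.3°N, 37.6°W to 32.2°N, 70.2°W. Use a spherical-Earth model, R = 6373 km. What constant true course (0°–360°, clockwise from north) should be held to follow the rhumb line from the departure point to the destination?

263.5°

Δψ = ln[tan(π/4+φ₂/2)/tan(π/4+φ₁/2)] = -0.0651
Δλ = -0.5690 rad (taken the short way round)
course = atan2(Δλ, Δψ) = 263.47°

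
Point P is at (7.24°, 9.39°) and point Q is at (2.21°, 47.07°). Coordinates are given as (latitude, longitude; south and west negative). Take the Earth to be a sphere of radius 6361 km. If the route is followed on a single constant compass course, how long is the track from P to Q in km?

4205 km

Rhumb course C = atan2(Δλ, Δψ) with Δψ = ln[tan(π/4+φ₂/2)/tan(π/4+φ₁/2)] = -0.0881, Δλ = +0.6576 → C = 97.63°
d = R·|Δφ| / |cos C| = 6361·0.08779 / 0.13280 = 4205 km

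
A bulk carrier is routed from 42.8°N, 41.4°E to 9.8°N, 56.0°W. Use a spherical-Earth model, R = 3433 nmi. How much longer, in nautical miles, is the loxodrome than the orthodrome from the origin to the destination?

176 nmi

Great circle: cos σ = sin φ₁ sin φ₂ + cos φ₁ cos φ₂ cos Δλ,  σ = 1.5483 rad → d_gc = 5315.21 nmi
Rhumb line: Δψ = -0.6562, q = Δφ/Δψ = 0.8777, d_rh = R√(Δφ²+q²Δλ²) = 5490.73 nmi
Excess = 5490.73 − 5315.21 = 175.52 ≈ 176 nmi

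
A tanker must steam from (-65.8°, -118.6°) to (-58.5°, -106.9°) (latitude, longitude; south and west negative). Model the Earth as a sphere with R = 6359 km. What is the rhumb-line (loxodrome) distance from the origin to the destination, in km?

1010 km

Δψ = ln[tan(π/4+φ₂/2)/tan(π/4+φ₁/2)] = +0.2743;  Δφ = +0.1274 rad,  Δλ = +0.2042 rad
q = Δφ/Δψ = 0.4646
d = R·√(Δφ² + q²Δλ²) = 6359·0.15885 = 1010 km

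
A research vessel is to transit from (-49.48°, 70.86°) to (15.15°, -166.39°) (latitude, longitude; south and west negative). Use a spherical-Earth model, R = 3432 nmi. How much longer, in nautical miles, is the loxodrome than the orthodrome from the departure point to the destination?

Great circle: cos σ = sin φ₁ sin φ₂ + cos φ₁ cos φ₂ cos Δλ,  σ = 2.1388 rad → d_gc = 7340.3 nmi
Rhumb line: Δψ = +1.2642, q = Δφ/Δψ = 0.8923, d_rh = R√(Δφ²+q²Δλ²) = 7617.7 nmi
Excess = 7617.7 − 7340.3 = 277.4 ≈ 277 nmi

277 nmi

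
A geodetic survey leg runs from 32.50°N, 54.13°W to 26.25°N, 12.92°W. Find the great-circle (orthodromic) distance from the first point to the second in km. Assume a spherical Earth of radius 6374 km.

Haversine: a = sin²(Δφ/2)+cos φ₁ cos φ₂ sin²(Δλ/2) = 0.09665;  σ = 2·atan2(√a,√(1−a))
σ = 36.226° → d = Rσ = 6374·0.63226 = 4030 km

4030 km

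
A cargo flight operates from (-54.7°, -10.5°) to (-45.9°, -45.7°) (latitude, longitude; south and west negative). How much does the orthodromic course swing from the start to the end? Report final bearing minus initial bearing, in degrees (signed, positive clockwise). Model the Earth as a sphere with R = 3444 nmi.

+27.5°

Initial bearing θ₁ = atan2(sin Δλ cos φ₂, cos φ₁ sin φ₂ − sin φ₁ cos φ₂ cos Δλ) = 276.98°
Final bearing θ₂ = (initial bearing from the destination back to the start) + 180° = 304.49°
Δθ = θ₂ − θ₁ = +27.5°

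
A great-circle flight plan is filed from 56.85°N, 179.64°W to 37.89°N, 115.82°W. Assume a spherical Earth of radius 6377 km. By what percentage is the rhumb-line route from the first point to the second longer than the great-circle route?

Great circle: σ = 0.7890 rad → d_gc = Rσ = 5031.1 km
Rhumb: Δφ = -0.3309, Δλ = +1.1139, Δψ = -0.4963, q = Δφ/Δψ = 0.6667 → d_rh = R√(Δφ²+q²Δλ²) = 5184.8 km
Excess = (5184.8 − 5031.1) / 5031.1 = 153.7 / 5031.1 = 3.055% ≈ 3.1%

3.1%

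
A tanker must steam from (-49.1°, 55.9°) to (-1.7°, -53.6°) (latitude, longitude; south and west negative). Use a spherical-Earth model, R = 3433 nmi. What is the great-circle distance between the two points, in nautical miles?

Haversine: a = sin²(Δφ/2)+cos φ₁ cos φ₂ sin²(Δλ/2) = 0.59802;  σ = 2·atan2(√a,√(1−a))
σ = 101.305° → d = Rσ = 3433·1.76811 = 6070 nmi

6070 nmi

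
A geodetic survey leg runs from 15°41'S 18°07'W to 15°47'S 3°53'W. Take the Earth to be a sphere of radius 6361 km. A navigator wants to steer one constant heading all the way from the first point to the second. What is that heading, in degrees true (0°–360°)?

90.4°

Meridional parts: M(φ₁)=-0.2772, M(φ₂)=-0.2790 → ΔM = -0.0018;  Δλ = +0.2484 rad
tan C = Δλ / ΔM = -137.0007 → C = 90.42°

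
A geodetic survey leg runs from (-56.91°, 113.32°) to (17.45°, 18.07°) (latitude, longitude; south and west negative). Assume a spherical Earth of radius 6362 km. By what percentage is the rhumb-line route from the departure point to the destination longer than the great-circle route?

2.5%

Great circle: σ = 1.8743 rad → d_gc = Rσ = 11924.5 km
Rhumb: Δφ = +1.2978, Δλ = -1.6624, Δψ = +1.5232, q = Δφ/Δψ = 0.8521 → d_rh = R√(Δφ²+q²Δλ²) = 12222.3 km
Excess = (12222.3 − 11924.5) / 11924.5 = 297.8 / 11924.5 = 2.50% ≈ 2.5%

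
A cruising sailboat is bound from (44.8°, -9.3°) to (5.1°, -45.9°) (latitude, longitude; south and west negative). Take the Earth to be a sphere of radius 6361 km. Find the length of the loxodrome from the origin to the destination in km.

5676 km

Δψ = ln[tan(π/4+φ₂/2)/tan(π/4+φ₁/2)] = -0.7873;  Δφ = -0.6929 rad,  Δλ = -0.6388 rad
q = Δφ/Δψ = 0.8801
d = R·√(Δφ² + q²Δλ²) = 6361·0.89227 = 5676 km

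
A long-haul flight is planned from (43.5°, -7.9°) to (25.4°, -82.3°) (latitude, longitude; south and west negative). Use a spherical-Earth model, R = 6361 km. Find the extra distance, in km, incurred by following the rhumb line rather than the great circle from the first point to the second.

Great circle: cos σ = sin φ₁ sin φ₂ + cos φ₁ cos φ₂ cos Δλ,  σ = 1.0798 rad → d_gc = 6868.85 km
Rhumb line: Δψ = -0.3862, q = Δφ/Δψ = 0.8179, d_rh = R√(Δφ²+q²Δλ²) = 7048.44 km
Excess = 7048.44 − 6868.85 = 179.59 ≈ 180 km

180 km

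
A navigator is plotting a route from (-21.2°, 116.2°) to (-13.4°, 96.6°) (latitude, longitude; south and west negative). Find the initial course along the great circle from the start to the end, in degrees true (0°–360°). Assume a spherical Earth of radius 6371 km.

N = sin Δλ·cos φ₂ = -0.3263;  D = cos φ₁ sin φ₂ − sin φ₁ cos φ₂ cos Δλ = +0.1153
initial course = atan2(N, D) = 289.47°

289.5°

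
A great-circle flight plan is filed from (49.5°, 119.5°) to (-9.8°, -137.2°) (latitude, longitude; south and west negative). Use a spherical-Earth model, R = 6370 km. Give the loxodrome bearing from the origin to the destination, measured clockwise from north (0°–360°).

123.0°

Meridional parts: M(φ₁)=+0.9972, M(φ₂)=-0.1719 → ΔM = -1.1691;  Δλ = +1.8029 rad
tan C = Δλ / ΔM = -1.5422 → C = 122.96°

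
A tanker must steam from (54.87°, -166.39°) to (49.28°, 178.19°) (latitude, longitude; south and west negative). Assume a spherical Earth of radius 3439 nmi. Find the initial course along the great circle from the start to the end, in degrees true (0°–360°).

245.7°

N = sin Δλ·cos φ₂ = -0.1735;  D = cos φ₁ sin φ₂ − sin φ₁ cos φ₂ cos Δλ = -0.0782
initial course = atan2(N, D) = 245.73°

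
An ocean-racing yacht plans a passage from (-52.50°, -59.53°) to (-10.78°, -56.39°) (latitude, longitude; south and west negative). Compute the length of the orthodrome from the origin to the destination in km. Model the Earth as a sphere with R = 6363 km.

4642 km

cos σ = sin φ₁ sin φ₂ + cos φ₁ cos φ₂ cos Δλ
      = sin(-52.50°)sin(-10.78°) + cos(-52.50°)cos(-10.78°)cos(3.14°) = 0.7455
σ = 41.797° → d = Rσ = 6363·0.72950 = 4642 km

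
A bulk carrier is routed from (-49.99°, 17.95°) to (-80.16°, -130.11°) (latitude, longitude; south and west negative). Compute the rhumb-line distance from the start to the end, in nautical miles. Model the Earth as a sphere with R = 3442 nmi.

3719 nmi

Δψ = ln[tan(π/4+φ₂/2)/tan(π/4+φ₁/2)] = -1.4420;  Δφ = -0.5266 rad,  Δλ = -2.5841 rad
q = Δφ/Δψ = 0.3652
d = R·√(Δφ² + q²Δλ²) = 3442·1.08058 = 3719 nmi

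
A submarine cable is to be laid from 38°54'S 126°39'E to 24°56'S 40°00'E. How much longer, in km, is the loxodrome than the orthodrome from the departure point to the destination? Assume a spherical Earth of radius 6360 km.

Great circle: cos σ = sin φ₁ sin φ₂ + cos φ₁ cos φ₂ cos Δλ,  σ = 1.2598 rad → d_gc = 8012.6 km
Rhumb line: Δψ = +0.2885, q = Δφ/Δψ = 0.8451, d_rh = R√(Δφ²+q²Δλ²) = 8274.8 km
Excess = 8274.8 − 8012.6 = 262.2 ≈ 262 km

262 km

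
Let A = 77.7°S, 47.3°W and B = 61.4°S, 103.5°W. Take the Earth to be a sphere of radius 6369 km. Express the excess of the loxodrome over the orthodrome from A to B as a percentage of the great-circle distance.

Great circle: σ = 0.4164 rad → d_gc = Rσ = 2651.9 km
Rhumb: Δφ = +0.2845, Δλ = -0.9809, Δψ = +0.8610, q = Δφ/Δψ = 0.3304 → d_rh = R√(Δφ²+q²Δλ²) = 2746.6 km
Excess = (2746.6 − 2651.9) / 2651.9 = 94.7 / 2651.9 = 3.57% ≈ 3.6%

3.6%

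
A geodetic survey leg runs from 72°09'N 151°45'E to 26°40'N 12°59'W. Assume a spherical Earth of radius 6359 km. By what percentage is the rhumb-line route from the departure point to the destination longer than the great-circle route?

Great circle: σ = 1.4071 rad → d_gc = Rσ = 8947.9 km
Rhumb: Δφ = -0.7938, Δλ = -2.8751, Δψ = -1.3680, q = Δφ/Δψ = 0.5803 → d_rh = R√(Δφ²+q²Δλ²) = 11748.8 km
Excess = (11748.8 − 8947.9) / 8947.9 = 2800.9 / 8947.9 = 31.30% ≈ 31.3%

31.3%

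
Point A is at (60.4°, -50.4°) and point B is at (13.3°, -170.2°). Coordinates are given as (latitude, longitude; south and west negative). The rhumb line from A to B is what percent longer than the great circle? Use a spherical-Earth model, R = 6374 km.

Great circle: σ = 1.6097 rad → d_gc = Rσ = 10260.0 km
Rhumb: Δφ = -0.8221, Δλ = -2.0909, Δψ = -1.0968, q = Δφ/Δψ = 0.7495 → d_rh = R√(Δφ²+q²Δλ²) = 11280.0 km
Excess = (11280.0 − 10260.0) / 10260.0 = 1020.0 / 10260.0 = 9.94% ≈ 9.9%

9.9%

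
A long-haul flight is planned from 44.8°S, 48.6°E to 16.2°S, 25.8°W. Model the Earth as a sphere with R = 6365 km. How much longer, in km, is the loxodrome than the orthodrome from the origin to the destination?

164 km

Great circle: cos σ = sin φ₁ sin φ₂ + cos φ₁ cos φ₂ cos Δλ,  σ = 1.1812 rad → d_gc = 7518.3 km
Rhumb line: Δψ = +0.5899, q = Δφ/Δψ = 0.8462, d_rh = R√(Δφ²+q²Δλ²) = 7682.1 km
Excess = 7682.1 − 7518.3 = 163.8 ≈ 164 km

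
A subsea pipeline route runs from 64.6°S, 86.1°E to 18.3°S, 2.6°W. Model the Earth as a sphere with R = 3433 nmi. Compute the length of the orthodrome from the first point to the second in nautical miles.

Haversine: a = sin²(Δφ/2)+cos φ₁ cos φ₂ sin²(Δλ/2) = 0.35356;  σ = 2·atan2(√a,√(1−a))
σ = 72.970° → d = Rσ = 3433·1.27356 = 4372 nmi

4372 nmi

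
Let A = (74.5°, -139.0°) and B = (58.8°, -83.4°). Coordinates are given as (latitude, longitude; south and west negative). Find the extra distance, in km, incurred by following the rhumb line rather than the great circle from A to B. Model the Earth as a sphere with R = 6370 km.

96 km

Great circle: cos σ = sin φ₁ sin φ₂ + cos φ₁ cos φ₂ cos Δλ,  σ = 0.4453 rad → d_gc = 2836.8 km
Rhumb line: Δψ = -0.7186, q = Δφ/Δψ = 0.3813, d_rh = R√(Δφ²+q²Δλ²) = 2933.0 km
Excess = 2933.0 − 2836.8 = 96.2 ≈ 96 km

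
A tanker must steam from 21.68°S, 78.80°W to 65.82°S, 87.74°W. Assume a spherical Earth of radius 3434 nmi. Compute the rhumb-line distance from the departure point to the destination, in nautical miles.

2670 nmi

Rhumb course C = atan2(Δλ, Δψ) with Δψ = ln[tan(π/4+φ₂/2)/tan(π/4+φ₁/2)] = -1.1531, Δλ = -0.1560 → C = 187.71°
d = R·|Δφ| / |cos C| = 3434·0.77039 / 0.99097 = 2670 nmi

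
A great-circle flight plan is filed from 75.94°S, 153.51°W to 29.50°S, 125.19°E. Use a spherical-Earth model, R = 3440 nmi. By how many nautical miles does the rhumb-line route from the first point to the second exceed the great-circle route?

Great circle: cos σ = sin φ₁ sin φ₂ + cos φ₁ cos φ₂ cos Δλ,  σ = 1.0360 rad → d_gc = 3563.9 nmi
Rhumb line: Δψ = +1.5537, q = Δφ/Δψ = 0.5217, d_rh = R√(Δφ²+q²Δλ²) = 3776.0 nmi
Excess = 3776.0 − 3563.9 = 212.1 ≈ 212 nmi

212 nmi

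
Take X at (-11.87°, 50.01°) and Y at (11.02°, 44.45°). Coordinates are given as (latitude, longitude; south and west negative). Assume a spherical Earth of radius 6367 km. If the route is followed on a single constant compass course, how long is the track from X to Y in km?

2617 km

Rhumb course C = atan2(Δλ, Δψ) with Δψ = ln[tan(π/4+φ₂/2)/tan(π/4+φ₁/2)] = +0.4022, Δλ = -0.0970 → C = 346.44°
d = R·|Δφ| / |cos C| = 6367·0.39951 / 0.97211 = 2617 km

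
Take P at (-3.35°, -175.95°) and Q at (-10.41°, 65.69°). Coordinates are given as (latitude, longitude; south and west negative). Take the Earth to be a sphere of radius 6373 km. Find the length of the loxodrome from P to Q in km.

13085 km

Δψ = ln[tan(π/4+φ₂/2)/tan(π/4+φ₁/2)] = -0.1242;  Δφ = -0.1232 rad,  Δλ = -2.0658 rad
q = Δφ/Δψ = 0.9922
d = R·√(Δφ² + q²Δλ²) = 6373·2.05326 = 13085 km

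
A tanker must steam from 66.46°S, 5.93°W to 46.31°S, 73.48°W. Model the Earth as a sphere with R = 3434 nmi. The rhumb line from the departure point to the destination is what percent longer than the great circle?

4.3%

Great circle: σ = 0.6947 rad → d_gc = Rσ = 2385.5 nmi
Rhumb: Δφ = +0.3517, Δλ = -1.1790, Δψ = +0.6544, q = Δφ/Δψ = 0.5374 → d_rh = R√(Δφ²+q²Δλ²) = 2488.5 nmi
Excess = (2488.5 − 2385.5) / 2385.5 = 103.0 / 2385.5 = 4.32% ≈ 4.3%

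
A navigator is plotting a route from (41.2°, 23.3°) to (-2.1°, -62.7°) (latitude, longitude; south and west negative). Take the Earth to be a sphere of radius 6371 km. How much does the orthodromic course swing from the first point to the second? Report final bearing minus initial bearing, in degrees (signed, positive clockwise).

-37.1°

At departure: θ₁ = atan2(sin Δλ cos φ₂, cos φ₁ sin φ₂ − sin φ₁ cos φ₂ cos Δλ) = 265.78°
At arrival: θ₂ = atan2(sin Δλ cos φ₁, −cos φ₂ sin φ₁ + sin φ₂ cos φ₁ cos Δλ) = 228.67°
Δθ = θ₂ − θ₁ = -37.1°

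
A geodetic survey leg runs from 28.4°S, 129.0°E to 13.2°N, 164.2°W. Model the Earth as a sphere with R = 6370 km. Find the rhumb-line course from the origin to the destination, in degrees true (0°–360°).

Meridional parts: M(φ₁)=-0.5173, M(φ₂)=+0.2324 → ΔM = +0.7498;  Δλ = +1.1659 rad
tan C = Δλ / ΔM = +1.5550 → C = 57.26°

57.3°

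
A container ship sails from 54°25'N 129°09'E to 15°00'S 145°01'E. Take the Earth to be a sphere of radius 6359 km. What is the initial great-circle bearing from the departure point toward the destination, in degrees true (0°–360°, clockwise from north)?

N = sin Δλ·cos φ₂ = +0.2641;  D = cos φ₁ sin φ₂ − sin φ₁ cos φ₂ cos Δλ = -0.9062
initial course = atan2(N, D) = 163.75°

163.8°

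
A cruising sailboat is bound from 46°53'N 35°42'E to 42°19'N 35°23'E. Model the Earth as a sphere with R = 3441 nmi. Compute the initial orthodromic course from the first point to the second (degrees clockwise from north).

182.9°

θ = atan2( sin Δλ·cos φ₂ ,  cos φ₁ sin φ₂ − sin φ₁ cos φ₂ cos Δλ )
  = atan2(-0.0041, -0.0796) = 182.94°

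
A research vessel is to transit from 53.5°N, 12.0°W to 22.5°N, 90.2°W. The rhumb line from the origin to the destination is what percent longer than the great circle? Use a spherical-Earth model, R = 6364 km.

3.5%

Great circle: σ = 1.1373 rad → d_gc = Rσ = 7238.1 km
Rhumb: Δφ = -0.5411, Δλ = -1.3648, Δψ = -0.7062, q = Δφ/Δψ = 0.7661 → d_rh = R√(Δφ²+q²Δλ²) = 7492.5 km
Excess = (7492.5 − 7238.1) / 7238.1 = 254.4 / 7238.1 = 3.51% ≈ 3.5%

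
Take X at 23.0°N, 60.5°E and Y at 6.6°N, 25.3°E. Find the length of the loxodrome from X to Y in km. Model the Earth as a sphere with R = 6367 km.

Rhumb course C = atan2(Δλ, Δψ) with Δψ = ln[tan(π/4+φ₂/2)/tan(π/4+φ₁/2)] = -0.2972, Δλ = -0.6144 → C = 244.18°
d = R·|Δφ| / |cos C| = 6367·0.28623 / 0.43550 = 4185 km

4185 km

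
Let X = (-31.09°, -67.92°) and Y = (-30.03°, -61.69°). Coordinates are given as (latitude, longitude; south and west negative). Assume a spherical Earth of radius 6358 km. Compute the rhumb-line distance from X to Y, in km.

Rhumb course C = atan2(Δλ, Δψ) with Δψ = ln[tan(π/4+φ₂/2)/tan(π/4+φ₁/2)] = +0.0215, Δλ = +0.1087 → C = 78.82°
d = R·|Δφ| / |cos C| = 6358·0.01850 / 0.19385 = 607 km

607 km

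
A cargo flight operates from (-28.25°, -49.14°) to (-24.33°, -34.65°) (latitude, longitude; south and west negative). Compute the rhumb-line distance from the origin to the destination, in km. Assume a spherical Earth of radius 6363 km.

1507 km

Rhumb course C = atan2(Δλ, Δψ) with Δψ = ln[tan(π/4+φ₂/2)/tan(π/4+φ₁/2)] = +0.0763, Δλ = +0.2529 → C = 73.20°
d = R·|Δφ| / |cos C| = 6363·0.06842 / 0.28895 = 1507 km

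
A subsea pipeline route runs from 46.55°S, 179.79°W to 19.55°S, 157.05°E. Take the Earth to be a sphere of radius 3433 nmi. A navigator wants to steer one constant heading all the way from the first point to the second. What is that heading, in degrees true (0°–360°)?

324.8°

Δψ = ln[tan(π/4+φ₂/2)/tan(π/4+φ₁/2)] = +0.5721
Δλ = -0.4042 rad (taken the short way round)
course = atan2(Δλ, Δψ) = 324.76°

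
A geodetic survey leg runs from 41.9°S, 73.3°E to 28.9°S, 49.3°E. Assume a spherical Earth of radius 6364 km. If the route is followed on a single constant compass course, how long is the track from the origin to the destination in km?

Rhumb course C = atan2(Δλ, Δψ) with Δψ = ln[tan(π/4+φ₂/2)/tan(π/4+φ₁/2)] = +0.2796, Δλ = -0.4189 → C = 303.72°
d = R·|Δφ| / |cos C| = 6364·0.22689 / 0.55513 = 2601 km

2601 km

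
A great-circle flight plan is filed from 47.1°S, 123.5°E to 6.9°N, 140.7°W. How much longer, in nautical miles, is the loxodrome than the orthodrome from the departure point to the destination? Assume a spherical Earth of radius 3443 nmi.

Great circle: cos σ = sin φ₁ sin φ₂ + cos φ₁ cos φ₂ cos Δλ,  σ = 1.7277 rad → d_gc = 5948.6 nmi
Rhumb line: Δψ = +1.0549, q = Δφ/Δψ = 0.8934, d_rh = R√(Δφ²+q²Δλ²) = 6081.3 nmi
Excess = 6081.3 − 5948.6 = 132.7 ≈ 133 nmi

133 nmi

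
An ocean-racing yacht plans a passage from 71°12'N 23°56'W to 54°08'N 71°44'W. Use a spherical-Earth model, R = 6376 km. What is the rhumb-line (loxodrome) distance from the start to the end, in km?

Rhumb course C = atan2(Δλ, Δψ) with Δψ = ln[tan(π/4+φ₂/2)/tan(π/4+φ₁/2)] = -0.6703, Δλ = -0.8343 → C = 231.22°
d = R·|Δφ| / |cos C| = 6376·0.29787 / 0.62636 = 3032 km

3032 km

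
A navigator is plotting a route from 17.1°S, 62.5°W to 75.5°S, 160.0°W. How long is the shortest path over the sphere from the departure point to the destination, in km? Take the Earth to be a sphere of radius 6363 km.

cos σ = sin φ₁ sin φ₂ + cos φ₁ cos φ₂ cos Δλ
      = sin(-17.10°)sin(-75.50°) + cos(-17.10°)cos(-75.50°)cos(-97.50°) = 0.2534
σ = 75.319° → d = Rσ = 6363·1.31456 = 8365 km

8365 km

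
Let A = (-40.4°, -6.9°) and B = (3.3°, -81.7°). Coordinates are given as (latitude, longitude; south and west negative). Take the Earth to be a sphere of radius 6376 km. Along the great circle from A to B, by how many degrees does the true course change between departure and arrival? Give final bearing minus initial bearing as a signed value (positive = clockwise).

At departure: θ₁ = atan2(sin Δλ cos φ₂, cos φ₁ sin φ₂ − sin φ₁ cos φ₂ cos Δλ) = 282.49°
At arrival: θ₂ = atan2(sin Δλ cos φ₁, −cos φ₂ sin φ₁ + sin φ₂ cos φ₁ cos Δλ) = 311.86°
Δθ = θ₂ − θ₁ = +29.4°

+29.4°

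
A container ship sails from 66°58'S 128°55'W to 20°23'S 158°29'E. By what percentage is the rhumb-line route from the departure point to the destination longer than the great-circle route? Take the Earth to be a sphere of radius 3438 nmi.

Great circle: σ = 1.1261 rad → d_gc = Rσ = 3871.4 nmi
Rhumb: Δφ = +0.8130, Δλ = -1.2671, Δψ = +1.2273, q = Δφ/Δψ = 0.6624 → d_rh = R√(Δφ²+q²Δλ²) = 4017.6 nmi
Excess = (4017.6 − 3871.4) / 3871.4 = 146.2 / 3871.4 = 3.78% ≈ 3.8%

3.8%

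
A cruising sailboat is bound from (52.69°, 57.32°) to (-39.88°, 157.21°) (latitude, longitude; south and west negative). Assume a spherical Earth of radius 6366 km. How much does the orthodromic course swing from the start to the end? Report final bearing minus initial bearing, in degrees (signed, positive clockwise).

At departure: θ₁ = atan2(sin Δλ cos φ₂, cos φ₁ sin φ₂ − sin φ₁ cos φ₂ cos Δλ) = 110.58°
At arrival: θ₂ = atan2(sin Δλ cos φ₁, −cos φ₂ sin φ₁ + sin φ₂ cos φ₁ cos Δλ) = 132.31°
Δθ = θ₂ − θ₁ = +21.7°

+21.7°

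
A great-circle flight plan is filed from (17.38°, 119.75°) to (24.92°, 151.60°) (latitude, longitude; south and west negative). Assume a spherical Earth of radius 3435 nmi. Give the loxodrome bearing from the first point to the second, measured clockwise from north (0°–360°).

Meridional parts: M(φ₁)=+0.3081, M(φ₂)=+0.4493 → ΔM = +0.1412;  Δλ = +0.5559 rad
tan C = Δλ / ΔM = +3.9359 → C = 75.74°

75.7°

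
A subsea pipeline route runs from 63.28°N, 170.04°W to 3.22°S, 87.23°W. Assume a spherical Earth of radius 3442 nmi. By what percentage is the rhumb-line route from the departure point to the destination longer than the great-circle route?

3.2%

Great circle: σ = 1.5648 rad → d_gc = Rσ = 5386.0 nmi
Rhumb: Δφ = -1.1606, Δλ = +1.4453, Δψ = -1.4938, q = Δφ/Δψ = 0.7770 → d_rh = R√(Δφ²+q²Δλ²) = 5558.7 nmi
Excess = (5558.7 − 5386.0) / 5386.0 = 172.7 / 5386.0 = 3.21% ≈ 3.2%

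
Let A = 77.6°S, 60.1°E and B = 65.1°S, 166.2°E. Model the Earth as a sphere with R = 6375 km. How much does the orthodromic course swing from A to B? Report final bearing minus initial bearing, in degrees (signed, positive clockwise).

Initial bearing θ₁ = atan2(sin Δλ cos φ₂, cos φ₁ sin φ₂ − sin φ₁ cos φ₂ cos Δλ) = 127.36°
Final bearing θ₂ = (initial bearing from the destination back to the start) + 180° = 23.92°
Δθ = θ₂ − θ₁ = -103.4°

-103.4°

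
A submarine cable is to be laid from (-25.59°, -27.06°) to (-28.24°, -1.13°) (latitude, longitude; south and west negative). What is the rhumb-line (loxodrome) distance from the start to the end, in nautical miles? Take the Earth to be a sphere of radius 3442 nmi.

Δψ = ln[tan(π/4+φ₂/2)/tan(π/4+φ₁/2)] = -0.0519;  Δφ = -0.0463 rad,  Δλ = +0.4526 rad
q = Δφ/Δψ = 0.8916
d = R·√(Δφ² + q²Δλ²) = 3442·0.40613 = 1398 nmi

1398 nmi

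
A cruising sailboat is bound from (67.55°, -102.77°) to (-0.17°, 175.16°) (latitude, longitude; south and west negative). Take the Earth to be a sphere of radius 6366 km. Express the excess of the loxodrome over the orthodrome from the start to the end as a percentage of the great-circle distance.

Great circle: σ = 1.5208 rad → d_gc = Rσ = 9681.6 km
Rhumb: Δφ = -1.1819, Δλ = -1.4324, Δψ = -1.6201, q = Δφ/Δψ = 0.7295 → d_rh = R√(Δφ²+q²Δλ²) = 10043.2 km
Excess = (10043.2 − 9681.6) / 9681.6 = 361.6 / 9681.6 = 3.73% ≈ 3.7%

3.7%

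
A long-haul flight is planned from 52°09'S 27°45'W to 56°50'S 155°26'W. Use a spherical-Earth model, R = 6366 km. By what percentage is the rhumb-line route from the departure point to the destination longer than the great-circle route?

Great circle: σ = 1.0976 rad → d_gc = Rσ = 6987.0 km
Rhumb: Δφ = -0.0817, Δλ = -2.2285, Δψ = -0.1409, q = Δφ/Δψ = 0.5800 → d_rh = R√(Δφ²+q²Δλ²) = 8245.0 km
Excess = (8245.0 − 6987.0) / 6987.0 = 1258.0 / 6987.0 = 18.00% ≈ 18.0%

18.0%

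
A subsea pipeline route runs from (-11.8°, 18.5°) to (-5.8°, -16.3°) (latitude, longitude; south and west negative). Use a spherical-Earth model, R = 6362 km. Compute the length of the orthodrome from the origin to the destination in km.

3873 km

Haversine: a = sin²(Δφ/2)+cos φ₁ cos φ₂ sin²(Δλ/2) = 0.08983;  σ = 2·atan2(√a,√(1−a))
σ = 34.880° → d = Rσ = 6362·0.60878 = 3873 km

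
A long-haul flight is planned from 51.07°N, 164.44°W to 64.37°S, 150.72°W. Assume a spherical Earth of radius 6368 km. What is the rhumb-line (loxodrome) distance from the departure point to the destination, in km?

12888 km

Rhumb course C = atan2(Δλ, Δψ) with Δψ = ln[tan(π/4+φ₂/2)/tan(π/4+φ₁/2)] = -2.5208, Δλ = +0.2395 → C = 174.57°
d = R·|Δφ| / |cos C| = 6368·2.01481 / 0.99552 = 12888 km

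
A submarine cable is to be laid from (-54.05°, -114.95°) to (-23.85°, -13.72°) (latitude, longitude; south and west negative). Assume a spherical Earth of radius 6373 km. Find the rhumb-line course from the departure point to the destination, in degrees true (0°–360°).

Meridional parts: M(φ₁)=-1.1257, M(φ₂)=-0.4288 → ΔM = +0.6968;  Δλ = +1.7668 rad
tan C = Δλ / ΔM = +2.5355 → C = 68.48°

68.5°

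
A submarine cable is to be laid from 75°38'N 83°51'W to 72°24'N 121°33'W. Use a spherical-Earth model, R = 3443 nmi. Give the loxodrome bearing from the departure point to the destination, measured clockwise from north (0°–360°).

Δψ = ln[tan(π/4+φ₂/2)/tan(π/4+φ₁/2)] = -0.2056
Δλ = -0.6580 rad (taken the short way round)
course = atan2(Δλ, Δψ) = 252.64°

252.6°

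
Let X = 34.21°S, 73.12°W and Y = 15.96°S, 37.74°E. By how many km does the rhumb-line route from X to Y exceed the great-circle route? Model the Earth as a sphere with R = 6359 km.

451 km

Great circle: cos σ = sin φ₁ sin φ₂ + cos φ₁ cos φ₂ cos Δλ,  σ = 1.6997 rad → d_gc = 10808.3 km
Rhumb line: Δψ = +0.3539, q = Δφ/Δψ = 0.9001, d_rh = R√(Δφ²+q²Δλ²) = 11259.0 km
Excess = 11259.0 − 10808.3 = 450.7 ≈ 451 km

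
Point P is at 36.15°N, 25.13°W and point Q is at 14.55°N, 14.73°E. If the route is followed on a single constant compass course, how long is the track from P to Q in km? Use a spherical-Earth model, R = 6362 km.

4634 km

Rhumb course C = atan2(Δλ, Δψ) with Δψ = ln[tan(π/4+φ₂/2)/tan(π/4+φ₁/2)] = -0.4208, Δλ = +0.6957 → C = 121.17°
d = R·|Δφ| / |cos C| = 6362·0.37699 / 0.51755 = 4634 km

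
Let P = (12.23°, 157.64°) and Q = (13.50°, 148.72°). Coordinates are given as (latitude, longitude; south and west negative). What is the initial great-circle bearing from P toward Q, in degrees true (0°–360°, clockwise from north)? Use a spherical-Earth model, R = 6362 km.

279.3°

N = sin Δλ·cos φ₂ = -0.1508;  D = cos φ₁ sin φ₂ − sin φ₁ cos φ₂ cos Δλ = +0.0247
initial course = atan2(N, D) = 279.29°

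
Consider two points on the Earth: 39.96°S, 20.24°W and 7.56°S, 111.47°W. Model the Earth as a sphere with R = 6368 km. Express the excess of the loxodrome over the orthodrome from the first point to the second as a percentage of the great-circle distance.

Great circle: σ = 1.5026 rad → d_gc = Rσ = 9568.3 km
Rhumb: Δφ = +0.5655, Δλ = -1.5923, Δψ = +0.6297, q = Δφ/Δψ = 0.8981 → d_rh = R√(Δφ²+q²Δλ²) = 9792.2 km
Excess = (9792.2 − 9568.3) / 9568.3 = 223.9 / 9568.3 = 2.34% ≈ 2.3%

2.3%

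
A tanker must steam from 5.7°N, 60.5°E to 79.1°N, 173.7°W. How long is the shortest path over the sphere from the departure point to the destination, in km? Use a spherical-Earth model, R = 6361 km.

cos σ = sin φ₁ sin φ₂ + cos φ₁ cos φ₂ cos Δλ
      = sin(5.70°)sin(79.10°) + cos(5.70°)cos(79.10°)cos(125.80°) = -0.0125
σ = 90.718° → d = Rσ = 6361·1.58333 = 10072 km

10072 km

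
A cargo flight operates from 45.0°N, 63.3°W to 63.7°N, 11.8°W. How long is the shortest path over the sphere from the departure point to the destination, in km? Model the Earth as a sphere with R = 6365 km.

3778 km

cos σ = sin φ₁ sin φ₂ + cos φ₁ cos φ₂ cos Δλ
      = sin(45.00°)sin(63.70°) + cos(45.00°)cos(63.70°)cos(51.50°) = 0.8289
σ = 34.010° → d = Rσ = 6365·0.59358 = 3778 km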